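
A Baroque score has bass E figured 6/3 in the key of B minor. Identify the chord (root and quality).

The figures 6/3 indicate a triad in first inversion.
In first inversion the root lies a sixth above the bass: a sixth above E in B minor is C#.
The chord tones are E, G, C#, giving C# diminished.

C# diminished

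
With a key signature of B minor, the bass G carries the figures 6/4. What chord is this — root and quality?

The figures 6/4 indicate a triad in second inversion.
In second inversion the root lies a fourth above the bass: a fourth above G in B minor is C#.
The chord tones are G, C#, E, giving C# diminished.

C# diminished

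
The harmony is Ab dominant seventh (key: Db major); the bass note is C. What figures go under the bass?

6/5

C is the third of Ab dominant seventh, so the chord is in first inversion.
A seventh chord in first inversion is figured 6/5/3, conventionally abbreviated 6/5.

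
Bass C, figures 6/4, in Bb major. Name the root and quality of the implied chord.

F major

The figures 6/4 indicate a triad in second inversion.
In second inversion the root lies a fourth above the bass: a fourth above C in Bb major is F.
The chord tones are C, F, A, giving F major.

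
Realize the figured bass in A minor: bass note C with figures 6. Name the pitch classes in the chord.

The written figures 6 are shorthand for 6/3: the 3 is implied.
A third above C in this key is E.
A sixth above C in this key is A.
Together with the bass C, this spells A minor in first inversion.

C, E, A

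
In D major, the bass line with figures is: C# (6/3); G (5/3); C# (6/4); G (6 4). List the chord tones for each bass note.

C# (6/3): C#, E, A.
G (5/3): G, B, D.
C# (6/4): C#, F#, A.
G (6/4): G, C#, E.

C#, E, A | G, B, D | C#, F#, A | G, C#, E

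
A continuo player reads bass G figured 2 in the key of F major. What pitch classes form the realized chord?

The written figures 2 are shorthand for 6/4/2: the 6/4 are implied.
A second above G in this key is A.
A fourth above G in this key is C.
A sixth above G in this key is E.
Together with the bass G, this spells A minor seventh in third inversion.

G, A, C, E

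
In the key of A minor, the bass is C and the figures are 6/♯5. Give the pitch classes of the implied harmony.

C, E, G#, A

The written figures 6/♯5 are shorthand for 6/5/3: the 3 is implied.
A third above C in this key is E.
A fifth above C in this key is G, raised to G# by the sharp.
A sixth above C in this key is A.
Together with the bass C, this spells A minor-major seventh in first inversion.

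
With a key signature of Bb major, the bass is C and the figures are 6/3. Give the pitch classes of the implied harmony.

A third above C in this key is Eb.
A sixth above C in this key is A.
Together with the bass C, this spells A diminished in first inversion.

C, Eb, A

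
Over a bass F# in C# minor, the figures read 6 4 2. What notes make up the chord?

F#, G#, B, D#

A second above F# in this key is G#.
A fourth above F# in this key is B.
A sixth above F# in this key is D#.
Together with the bass F#, this spells G# minor seventh in third inversion.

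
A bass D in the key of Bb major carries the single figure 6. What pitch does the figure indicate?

Bb

Counting 5 letter steps above D lands on B; in Bb major, that letter is Bb.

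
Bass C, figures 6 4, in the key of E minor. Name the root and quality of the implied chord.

F# diminished

The figures 6 4 indicate a triad in second inversion.
In second inversion the root lies a fourth above the bass: a fourth above C in E minor is F#.
The chord tones are C, F#, A, giving F# diminished.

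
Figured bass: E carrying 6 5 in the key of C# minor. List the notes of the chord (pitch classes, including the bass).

E, G#, B, C#

The written figures 6 5 are shorthand for 6/5/3: the 3 is implied.
A third above E in this key is G#.
A fifth above E in this key is B.
A sixth above E in this key is C#.
Together with the bass E, this spells C# minor seventh in first inversion.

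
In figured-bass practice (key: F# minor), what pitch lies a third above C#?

E

Counting 2 letter steps above C# lands on E; in F# minor, that letter is E.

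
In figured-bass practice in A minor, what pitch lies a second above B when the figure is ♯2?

C#

Counting 1 letter step above B lands on C; in A minor, that letter is C.
The #2 figure raises it a semitone, giving C#.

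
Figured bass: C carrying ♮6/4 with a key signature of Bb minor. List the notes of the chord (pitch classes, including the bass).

C, F, A

A fourth above C in this key is F.
A sixth above C in this key is Ab, made natural (A) by the ♮ figure.
Together with the bass C, this spells F major in second inversion.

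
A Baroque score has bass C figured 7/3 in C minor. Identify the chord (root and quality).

C minor seventh

The figures 7/3 indicate a seventh chord in root position.
In root position the bass is the root, so the root is C.
The chord tones are C, Eb, G, Bb, giving C minor seventh.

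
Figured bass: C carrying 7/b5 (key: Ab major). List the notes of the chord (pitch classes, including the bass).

C, Eb, Gb, Bb

The written figures 7/b5 are shorthand for 7/5/3: the 3 is implied.
A third above C in this key is Eb.
A fifth above C in this key is G, lowered to Gb by the flat.
A seventh above C in this key is Bb.
Together with the bass C, this spells C half-diminished seventh in root position.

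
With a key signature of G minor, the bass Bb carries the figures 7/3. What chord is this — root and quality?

The figures 7/3 indicate a seventh chord in root position.
In root position the bass is the root, so the root is Bb.
The chord tones are Bb, D, F, A, giving Bb major seventh.

Bb major seventh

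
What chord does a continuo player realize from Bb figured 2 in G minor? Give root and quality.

C minor seventh

The figures 2 indicate a seventh chord in third inversion.
In third inversion the root lies a second above the bass: a second above Bb in G minor is C.
The chord tones are Bb, C, Eb, G, giving C minor seventh.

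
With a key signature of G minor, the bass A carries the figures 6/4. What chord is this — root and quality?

D minor

The figures 6/4 indicate a triad in second inversion.
In second inversion the root lies a fourth above the bass: a fourth above A in G minor is D.
The chord tones are A, D, F, giving D minor.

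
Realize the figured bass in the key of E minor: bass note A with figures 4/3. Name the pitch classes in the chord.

A, C, D, F#

The written figures 4/3 are shorthand for 6/4/3: the 6 is implied.
A third above A in this key is C.
A fourth above A in this key is D.
A sixth above A in this key is F#.
Together with the bass A, this spells D dominant seventh in second inversion.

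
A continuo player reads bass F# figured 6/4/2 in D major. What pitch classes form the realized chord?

F#, G, B, D

A second above F# in this key is G.
A fourth above F# in this key is B.
A sixth above F# in this key is D.
Together with the bass F#, this spells G major seventh in third inversion.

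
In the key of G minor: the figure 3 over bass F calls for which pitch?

Counting 2 letter steps above F lands on A; in G minor, that letter is A.

A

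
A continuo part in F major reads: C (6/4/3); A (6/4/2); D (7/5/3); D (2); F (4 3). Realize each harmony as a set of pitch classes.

C (6/4/3): C, E, F, A.
A (6/4/2): A, Bb, D, F.
D (7/5/3): D, F, A, C.
D (6/4/2): D, E, G, Bb.
F (6/4/3): F, A, Bb, D.

C, E, F, A | A, Bb, D, F | D, F, A, C | D, E, G, Bb | F, A, Bb, D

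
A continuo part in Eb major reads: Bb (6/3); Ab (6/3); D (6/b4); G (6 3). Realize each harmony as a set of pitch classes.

Bb, D, G | Ab, C, F | D, Gb, Bb | G, Bb, Eb

Bb (6/3): Bb, D, G.
Ab (6/3): Ab, C, F.
D (6/b4): D, Gb, Bb.
G (6/3): G, Bb, Eb.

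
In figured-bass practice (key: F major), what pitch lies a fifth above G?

D

Counting 4 letter steps above G lands on D; in F major, that letter is D.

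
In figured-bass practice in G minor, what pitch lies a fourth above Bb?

Counting 3 letter steps above Bb lands on E; in G minor, that letter is Eb.

Eb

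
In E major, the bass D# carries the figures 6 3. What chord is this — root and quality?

The figures 6 3 indicate a triad in first inversion.
In first inversion the root lies a sixth above the bass: a sixth above D# in E major is B.
The chord tones are D#, F#, B, giving B major.

B major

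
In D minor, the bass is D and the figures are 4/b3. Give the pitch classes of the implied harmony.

The written figures 4/b3 are shorthand for 6/4/3: the 6 is implied.
A third above D in this key is F, lowered to Fb by the flat.
A fourth above D in this key is G.
A sixth above D in this key is Bb.

D, Fb, G, Bb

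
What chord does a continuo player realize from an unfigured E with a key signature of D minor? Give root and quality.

E diminished

An unfigured bass indicates a triad in root position.
In root position the bass is the root, so the root is E.
The chord tones are E, G, Bb, giving E diminished.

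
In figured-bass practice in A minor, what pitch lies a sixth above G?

Counting 5 letter steps above G lands on E; in A minor, that letter is E.

E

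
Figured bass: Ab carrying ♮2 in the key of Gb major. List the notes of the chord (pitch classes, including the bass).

The written figures ♮2 are shorthand for 6/4/2: the 6/4 are implied.
A second above Ab in this key is Bb, made natural (B) by the ♮ figure.
A fourth above Ab in this key is Db.
A sixth above Ab in this key is F.

Ab, B, Db, F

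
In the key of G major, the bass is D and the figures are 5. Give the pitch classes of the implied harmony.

The written figures 5 are shorthand for 5/3: the 3 is implied.
A third above D in this key is F#.
A fifth above D in this key is A.
Together with the bass D, this spells D major in root position.

D, F#, A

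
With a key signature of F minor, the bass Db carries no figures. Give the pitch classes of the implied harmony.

Db, F, Ab

An unfigured bass implies 5/3.
A third above Db in this key is F.
A fifth above Db in this key is Ab.
Together with the bass Db, this spells Db major in root position.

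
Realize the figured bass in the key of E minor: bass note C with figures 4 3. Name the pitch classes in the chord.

C, E, F#, A

The written figures 4 3 are shorthand for 6/4/3: the 6 is implied.
A third above C in this key is E.
A fourth above C in this key is F#.
A sixth above C in this key is A.
Together with the bass C, this spells F# half-diminished seventh in second inversion.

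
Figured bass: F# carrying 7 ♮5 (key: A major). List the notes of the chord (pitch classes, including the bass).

F#, A, C, E

The written figures 7 ♮5 are shorthand for 7/5/3: the 3 is implied.
A third above F# in this key is A.
A fifth above F# in this key is C#, made natural (C) by the ♮ figure.
A seventh above F# in this key is E.
Together with the bass F#, this spells F# half-diminished seventh in root position.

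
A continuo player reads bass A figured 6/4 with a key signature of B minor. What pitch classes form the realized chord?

A, D, F#

A fourth above A in this key is D.
A sixth above A in this key is F#.
Together with the bass A, this spells D major in second inversion.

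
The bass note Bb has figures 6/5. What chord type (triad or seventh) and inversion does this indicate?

6/5 is shorthand for 6/5/3.
Intervals of 6/5/3 above the bass form a seventh chord; the bass is the third, so this is first inversion.

seventh chord, first inversion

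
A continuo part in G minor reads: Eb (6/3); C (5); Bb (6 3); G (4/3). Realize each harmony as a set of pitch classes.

Eb (6/3): Eb, G, C.
C (5/3): C, Eb, G.
Bb (6/3): Bb, D, G.
G (6/4/3): G, Bb, C, Eb.

Eb, G, C | C, Eb, G | Bb, D, G | G, Bb, C, Eb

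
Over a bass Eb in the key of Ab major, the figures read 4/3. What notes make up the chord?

The written figures 4/3 are shorthand for 6/4/3: the 6 is implied.
A third above Eb in this key is G.
A fourth above Eb in this key is Ab.
A sixth above Eb in this key is C.
Together with the bass Eb, this spells Ab major seventh in second inversion.

Eb, G, Ab, C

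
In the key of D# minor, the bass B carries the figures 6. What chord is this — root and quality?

The figures 6 indicate a triad in first inversion.
In first inversion the root lies a sixth above the bass: a sixth above B in D# minor is G#.
The chord tones are B, D#, G#, giving G# minor.

G# minor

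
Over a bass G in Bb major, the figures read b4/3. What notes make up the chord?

The written figures b4/3 are shorthand for 6/4/3: the 6 is implied.
A third above G in this key is Bb.
A fourth above G in this key is C, lowered to Cb by the flat.
A sixth above G in this key is Eb.
Together with the bass G, this spells Cb augmented major seventh in second inversion.

G, Bb, Cb, Eb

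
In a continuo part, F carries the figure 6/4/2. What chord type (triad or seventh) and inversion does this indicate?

seventh chord, third inversion

Intervals of 6/4/2 above the bass form a seventh chord; the bass is the seventh, so this is third inversion.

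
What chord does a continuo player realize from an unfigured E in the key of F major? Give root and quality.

An unfigured bass indicates a triad in root position.
In root position the bass is the root, so the root is E.
The chord tones are E, G, Bb, giving E diminished.

E diminished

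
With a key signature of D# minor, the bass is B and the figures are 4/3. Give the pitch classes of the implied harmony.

B, D#, E#, G#

The written figures 4/3 are shorthand for 6/4/3: the 6 is implied.
A third above B in this key is D#.
A fourth above B in this key is E#.
A sixth above B in this key is G#.
Together with the bass B, this spells E# half-diminished seventh in second inversion.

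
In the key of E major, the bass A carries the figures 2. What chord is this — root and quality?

The figures 2 indicate a seventh chord in third inversion.
In third inversion the root lies a second above the bass: a second above A in E major is B.
The chord tones are A, B, D#, F#, giving B dominant seventh.

B dominant seventh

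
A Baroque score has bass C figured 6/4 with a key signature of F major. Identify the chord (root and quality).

The figures 6/4 indicate a triad in second inversion.
In second inversion the root lies a fourth above the bass: a fourth above C in F major is F.
The chord tones are C, F, A, giving F major.

F major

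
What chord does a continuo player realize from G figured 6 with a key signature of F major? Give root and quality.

E diminished

The figures 6 indicate a triad in first inversion.
In first inversion the root lies a sixth above the bass: a sixth above G in F major is E.
The chord tones are G, Bb, E, giving E diminished.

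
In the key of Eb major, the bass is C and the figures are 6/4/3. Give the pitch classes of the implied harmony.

A third above C in this key is Eb.
A fourth above C in this key is F.
A sixth above C in this key is Ab.
Together with the bass C, this spells F minor seventh in second inversion.

C, Eb, F, Ab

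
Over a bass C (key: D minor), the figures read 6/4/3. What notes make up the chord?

C, E, F, A

A third above C in this key is E.
A fourth above C in this key is F.
A sixth above C in this key is A.
Together with the bass C, this spells F major seventh in second inversion.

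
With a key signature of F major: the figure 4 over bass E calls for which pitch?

A

Counting 3 letter steps above E lands on A; in F major, that letter is A.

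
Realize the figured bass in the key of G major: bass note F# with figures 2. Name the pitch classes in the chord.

F#, G, B, D

The written figures 2 are shorthand for 6/4/2: the 6/4 are implied.
A second above F# in this key is G.
A fourth above F# in this key is B.
A sixth above F# in this key is D.
Together with the bass F#, this spells G major seventh in third inversion.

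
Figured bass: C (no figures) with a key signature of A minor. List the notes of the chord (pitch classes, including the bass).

C, E, G

An unfigured bass implies 5/3.
A third above C in this key is E.
A fifth above C in this key is G.
Together with the bass C, this spells C major in root position.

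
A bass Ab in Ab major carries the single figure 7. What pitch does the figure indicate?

Counting 6 letter steps above Ab lands on G; in Ab major, that letter is G.

G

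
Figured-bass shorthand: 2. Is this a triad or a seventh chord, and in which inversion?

seventh chord, third inversion

2 is shorthand for 6/4/2.
Intervals of 6/4/2 above the bass form a seventh chord; the bass is the seventh, so this is third inversion.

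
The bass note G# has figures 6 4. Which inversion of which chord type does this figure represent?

Intervals of 6/4 above the bass form a triad; the bass is the fifth, so this is second inversion.

triad, second inversion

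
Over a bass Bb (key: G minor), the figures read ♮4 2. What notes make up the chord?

Bb, C, E, G

The written figures ♮4 2 are shorthand for 6/4/2: the 6 is implied.
A second above Bb in this key is C.
A fourth above Bb in this key is Eb, made natural (E) by the ♮ figure.
A sixth above Bb in this key is G.
Together with the bass Bb, this spells C dominant seventh in third inversion.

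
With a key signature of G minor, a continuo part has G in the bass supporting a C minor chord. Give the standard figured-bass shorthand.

6/4

G is the fifth of C minor, so the chord is in second inversion.
A triad in second inversion is figured 6/4, conventionally abbreviated 6/4.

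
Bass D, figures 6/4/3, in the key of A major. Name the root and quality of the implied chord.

G# half-diminished seventh

The figures 6/4/3 indicate a seventh chord in second inversion.
In second inversion the root lies a fourth above the bass: a fourth above D in A major is G#.
The chord tones are D, F#, G#, B, giving G# half-diminished seventh.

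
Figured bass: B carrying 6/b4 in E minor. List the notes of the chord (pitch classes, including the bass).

B, Eb, G

A fourth above B in this key is E, lowered to Eb by the flat.
A sixth above B in this key is G.
Together with the bass B, this spells Eb augmented in second inversion.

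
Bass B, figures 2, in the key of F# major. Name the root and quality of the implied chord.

The figures 2 indicate a seventh chord in third inversion.
In third inversion the root lies a second above the bass: a second above B in F# major is C#.
The chord tones are B, C#, E#, G#, giving C# dominant seventh.

C# dominant seventh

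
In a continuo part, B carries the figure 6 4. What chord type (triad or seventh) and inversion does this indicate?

Intervals of 6/4 above the bass form a triad; the bass is the fifth, so this is second inversion.

triad, second inversion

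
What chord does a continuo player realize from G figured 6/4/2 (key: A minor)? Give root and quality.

The figures 6/4/2 indicate a seventh chord in third inversion.
In third inversion the root lies a second above the bass: a second above G in A minor is A.
The chord tones are G, A, C, E, giving A minor seventh.

A minor seventh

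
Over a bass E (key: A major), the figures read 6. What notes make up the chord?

The written figures 6 are shorthand for 6/3: the 3 is implied.
A third above E in this key is G#.
A sixth above E in this key is C#.
Together with the bass E, this spells C# minor in first inversion.

E, G#, C#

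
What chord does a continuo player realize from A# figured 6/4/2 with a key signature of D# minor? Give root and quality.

B major seventh

The figures 6/4/2 indicate a seventh chord in third inversion.
In third inversion the root lies a second above the bass: a second above A# in D# minor is B.
The chord tones are A#, B, D#, F#, giving B major seventh.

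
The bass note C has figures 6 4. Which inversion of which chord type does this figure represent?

triad, second inversion

Intervals of 6/4 above the bass form a triad; the bass is the fifth, so this is second inversion.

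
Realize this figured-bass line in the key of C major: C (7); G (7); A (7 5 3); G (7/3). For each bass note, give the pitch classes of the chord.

C, E, G, B | G, B, D, F | A, C, E, G | G, B, D, F

C (7/5/3): C, E, G, B.
G (7/5/3): G, B, D, F.
A (7/5/3): A, C, E, G.
G (7/5/3): G, B, D, F.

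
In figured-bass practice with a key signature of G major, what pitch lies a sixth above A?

F#

Counting 5 letter steps above A lands on F; in G major, that letter is F#.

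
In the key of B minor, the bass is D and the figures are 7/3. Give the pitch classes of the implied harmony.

D, F#, A, C#

The written figures 7/3 are shorthand for 7/5/3: the 5 is implied.
A third above D in this key is F#.
A fifth above D in this key is A.
A seventh above D in this key is C#.
Together with the bass D, this spells D major seventh in root position.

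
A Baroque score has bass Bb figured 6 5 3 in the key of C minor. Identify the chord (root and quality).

G minor seventh

The figures 6 5 3 indicate a seventh chord in first inversion.
In first inversion the root lies a sixth above the bass: a sixth above Bb in C minor is G.
The chord tones are Bb, D, F, G, giving G minor seventh.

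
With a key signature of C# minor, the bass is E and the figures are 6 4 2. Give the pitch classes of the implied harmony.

A second above E in this key is F#.
A fourth above E in this key is A.
A sixth above E in this key is C#.
Together with the bass E, this spells F# minor seventh in third inversion.

E, F#, A, C#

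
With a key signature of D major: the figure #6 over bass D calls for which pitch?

Counting 5 letter steps above D lands on B; in D major, that letter is B.
The #6 figure raises it a semitone, giving B#.

B#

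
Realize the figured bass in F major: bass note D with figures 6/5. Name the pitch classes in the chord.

The written figures 6/5 are shorthand for 6/5/3: the 3 is implied.
A third above D in this key is F.
A fifth above D in this key is A.
A sixth above D in this key is Bb.
Together with the bass D, this spells Bb major seventh in first inversion.

D, F, A, Bb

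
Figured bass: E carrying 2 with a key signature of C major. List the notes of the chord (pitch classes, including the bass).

The written figures 2 are shorthand for 6/4/2: the 6/4 are implied.
A second above E in this key is F.
A fourth above E in this key is A.
A sixth above E in this key is C.
Together with the bass E, this spells F major seventh in third inversion.

E, F, A, C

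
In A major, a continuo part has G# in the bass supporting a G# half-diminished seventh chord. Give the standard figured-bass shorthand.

G# is the root of G# half-diminished seventh, so the chord is in root position.
A seventh chord in root position is figured 7/5/3, conventionally abbreviated 7.

7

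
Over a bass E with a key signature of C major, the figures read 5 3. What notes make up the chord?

E, G, B

A third above E in this key is G.
A fifth above E in this key is B.
Together with the bass E, this spells E minor in root position.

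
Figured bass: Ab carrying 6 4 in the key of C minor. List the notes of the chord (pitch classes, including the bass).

A fourth above Ab in this key is D.
A sixth above Ab in this key is F.
Together with the bass Ab, this spells D diminished in second inversion.

Ab, D, F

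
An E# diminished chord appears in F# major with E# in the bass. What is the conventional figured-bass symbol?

no figures

E# is the root of E# diminished, so the chord is in root position.
A triad in root position is figured 5/3, conventionally abbreviated (no figures — root-position triad).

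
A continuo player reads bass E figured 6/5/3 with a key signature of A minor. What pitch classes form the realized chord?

E, G, B, C

A third above E in this key is G.
A fifth above E in this key is B.
A sixth above E in this key is C.
Together with the bass E, this spells C major seventh in first inversion.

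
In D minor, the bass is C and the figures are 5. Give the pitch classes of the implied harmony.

C, E, G

The written figures 5 are shorthand for 5/3: the 3 is implied.
A third above C in this key is E.
A fifth above C in this key is G.
Together with the bass C, this spells C major in root position.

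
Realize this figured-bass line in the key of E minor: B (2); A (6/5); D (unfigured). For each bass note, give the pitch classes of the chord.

B (6/4/2): B, C, E, G.
A (6/5/3): A, C, E, F#.
D (5/3): D, F#, A.

B, C, E, G | A, C, E, F# | D, F#, A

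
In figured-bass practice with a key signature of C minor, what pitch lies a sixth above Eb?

Counting 5 letter steps above Eb lands on C; in C minor, that letter is C.

C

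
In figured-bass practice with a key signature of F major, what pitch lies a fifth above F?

C

Counting 4 letter steps above F lands on C; in F major, that letter is C.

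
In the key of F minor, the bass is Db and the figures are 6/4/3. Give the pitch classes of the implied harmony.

A third above Db in this key is F.
A fourth above Db in this key is G.
A sixth above Db in this key is Bb.
Together with the bass Db, this spells G half-diminished seventh in second inversion.

Db, F, G, Bb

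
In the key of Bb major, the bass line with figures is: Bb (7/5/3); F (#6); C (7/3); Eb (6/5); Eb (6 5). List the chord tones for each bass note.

Bb (7/5/3): Bb, D, F, A.
F (#6/3): F, A, D#.
C (7/5/3): C, Eb, G, Bb.
Eb (6/5/3): Eb, G, Bb, C.
Eb (6/5/3): Eb, G, Bb, C.

Bb, D, F, A | F, A, D# | C, Eb, G, Bb | Eb, G, Bb, C | Eb, G, Bb, C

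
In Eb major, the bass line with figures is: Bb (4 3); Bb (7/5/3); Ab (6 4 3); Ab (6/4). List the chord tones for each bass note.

Bb, D, Eb, G | Bb, D, F, Ab | Ab, C, D, F | Ab, D, F

Bb (6/4/3): Bb, D, Eb, G.
Bb (7/5/3): Bb, D, F, Ab.
Ab (6/4/3): Ab, C, D, F.
Ab (6/4): Ab, D, F.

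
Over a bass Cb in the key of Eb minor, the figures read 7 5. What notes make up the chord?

The written figures 7 5 are shorthand for 7/5/3: the 3 is implied.
A third above Cb in this key is Eb.
A fifth above Cb in this key is Gb.
A seventh above Cb in this key is Bb.
Together with the bass Cb, this spells Cb major seventh in root position.

Cb, Eb, Gb, Bb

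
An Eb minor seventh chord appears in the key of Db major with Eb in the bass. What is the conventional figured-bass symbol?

7

Eb is the root of Eb minor seventh, so the chord is in root position.
A seventh chord in root position is figured 7/5/3, conventionally abbreviated 7.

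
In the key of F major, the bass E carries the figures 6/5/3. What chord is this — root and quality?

C dominant seventh

The figures 6/5/3 indicate a seventh chord in first inversion.
In first inversion the root lies a sixth above the bass: a sixth above E in F major is C.
The chord tones are E, G, Bb, C, giving C dominant seventh.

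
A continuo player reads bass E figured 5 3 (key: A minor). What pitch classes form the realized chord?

E, G, B

A third above E in this key is G.
A fifth above E in this key is B.
Together with the bass E, this spells E minor in root position.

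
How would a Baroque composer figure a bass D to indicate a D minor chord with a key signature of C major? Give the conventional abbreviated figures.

D is the root of D minor, so the chord is in root position.
A triad in root position is figured 5/3, conventionally abbreviated (no figures — root-position triad).

no figures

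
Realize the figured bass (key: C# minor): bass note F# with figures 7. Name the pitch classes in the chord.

The written figures 7 are shorthand for 7/5/3: the 5/3 are implied.
A third above F# in this key is A.
A fifth above F# in this key is C#.
A seventh above F# in this key is E.
Together with the bass F#, this spells F# minor seventh in root position.

F#, A, C#, E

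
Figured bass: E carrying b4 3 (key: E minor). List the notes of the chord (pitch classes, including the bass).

E, G, Ab, C

The written figures b4 3 are shorthand for 6/4/3: the 6 is implied.
A third above E in this key is G.
A fourth above E in this key is A, lowered to Ab by the flat.
A sixth above E in this key is C.
Together with the bass E, this spells Ab augmented major seventh in second inversion.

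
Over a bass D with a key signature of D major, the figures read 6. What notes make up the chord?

The written figures 6 are shorthand for 6/3: the 3 is implied.
A third above D in this key is F#.
A sixth above D in this key is B.
Together with the bass D, this spells B minor in first inversion.

D, F#, B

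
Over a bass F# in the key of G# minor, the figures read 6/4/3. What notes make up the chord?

A third above F# in this key is A#.
A fourth above F# in this key is B.
A sixth above F# in this key is D#.
Together with the bass F#, this spells B major seventh in second inversion.

F#, A#, B, D#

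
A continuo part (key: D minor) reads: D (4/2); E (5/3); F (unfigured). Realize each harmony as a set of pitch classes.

D (6/4/2): D, E, G, Bb.
E (5/3): E, G, Bb.
F (5/3): F, A, C.

D, E, G, Bb | E, G, Bb | F, A, C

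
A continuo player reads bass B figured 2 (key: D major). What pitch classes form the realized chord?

B, C#, E, G

The written figures 2 are shorthand for 6/4/2: the 6/4 are implied.
A second above B in this key is C#.
A fourth above B in this key is E.
A sixth above B in this key is G.
Together with the bass B, this spells C# half-diminished seventh in third inversion.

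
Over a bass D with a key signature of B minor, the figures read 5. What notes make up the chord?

D, F#, A

The written figures 5 are shorthand for 5/3: the 3 is implied.
A third above D in this key is F#.
A fifth above D in this key is A.
Together with the bass D, this spells D major in root position.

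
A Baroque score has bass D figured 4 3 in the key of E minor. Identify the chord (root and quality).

The figures 4 3 indicate a seventh chord in second inversion.
In second inversion the root lies a fourth above the bass: a fourth above D in E minor is G.
The chord tones are D, F#, G, B, giving G major seventh.

G major seventh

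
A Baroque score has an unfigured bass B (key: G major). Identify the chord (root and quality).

B minor

An unfigured bass indicates a triad in root position.
In root position the bass is the root, so the root is B.
The chord tones are B, D, F#, giving B minor.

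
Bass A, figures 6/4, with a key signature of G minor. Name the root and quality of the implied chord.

D minor

The figures 6/4 indicate a triad in second inversion.
In second inversion the root lies a fourth above the bass: a fourth above A in G minor is D.
The chord tones are A, D, F, giving D minor.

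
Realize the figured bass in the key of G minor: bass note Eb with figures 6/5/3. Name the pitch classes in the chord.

A third above Eb in this key is G.
A fifth above Eb in this key is Bb.
A sixth above Eb in this key is C.
Together with the bass Eb, this spells C minor seventh in first inversion.

Eb, G, Bb, C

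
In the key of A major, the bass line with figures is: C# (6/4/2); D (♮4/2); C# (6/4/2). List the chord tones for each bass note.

C#, D, F#, A | D, E, G, B | C#, D, F#, A

C# (6/4/2): C#, D, F#, A.
D (6/♮4/2): D, E, G, B.
C# (6/4/2): C#, D, F#, A.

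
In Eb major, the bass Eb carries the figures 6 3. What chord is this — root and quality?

C minor

The figures 6 3 indicate a triad in first inversion.
In first inversion the root lies a sixth above the bass: a sixth above Eb in Eb major is C.
The chord tones are Eb, G, C, giving C minor.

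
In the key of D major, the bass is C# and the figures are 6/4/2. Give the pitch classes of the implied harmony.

C#, D, F#, A

A second above C# in this key is D.
A fourth above C# in this key is F#.
A sixth above C# in this key is A.
Together with the bass C#, this spells D major seventh in third inversion.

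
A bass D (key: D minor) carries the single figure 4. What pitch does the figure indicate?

Counting 3 letter steps above D lands on G; in D minor, that letter is G.

G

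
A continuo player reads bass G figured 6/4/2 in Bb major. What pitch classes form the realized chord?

G, A, C, Eb

A second above G in this key is A.
A fourth above G in this key is C.
A sixth above G in this key is Eb.
Together with the bass G, this spells A half-diminished seventh in third inversion.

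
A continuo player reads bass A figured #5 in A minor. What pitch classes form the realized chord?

A, C, E#

The written figures #5 are shorthand for 5/3: the 3 is implied.
A third above A in this key is C.
A fifth above A in this key is E, raised to E# by the sharp.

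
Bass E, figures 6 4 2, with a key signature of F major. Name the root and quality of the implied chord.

The figures 6 4 2 indicate a seventh chord in third inversion.
In third inversion the root lies a second above the bass: a second above E in F major is F.
The chord tones are E, F, A, C, giving F major seventh.

F major seventh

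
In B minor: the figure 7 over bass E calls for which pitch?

Counting 6 letter steps above E lands on D; in B minor, that letter is D.

D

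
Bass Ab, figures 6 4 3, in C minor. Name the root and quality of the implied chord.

The figures 6 4 3 indicate a seventh chord in second inversion.
In second inversion the root lies a fourth above the bass: a fourth above Ab in C minor is D.
The chord tones are Ab, C, D, F, giving D half-diminished seventh.

D half-diminished seventh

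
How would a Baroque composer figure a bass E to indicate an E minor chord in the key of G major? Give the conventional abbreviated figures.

no figures

E is the root of E minor, so the chord is in root position.
A triad in root position is figured 5/3, conventionally abbreviated (no figures — root-position triad).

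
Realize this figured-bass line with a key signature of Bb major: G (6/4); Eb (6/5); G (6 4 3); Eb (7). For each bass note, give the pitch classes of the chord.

G, C, Eb | Eb, G, Bb, C | G, Bb, C, Eb | Eb, G, Bb, D

G (6/4): G, C, Eb.
Eb (6/5/3): Eb, G, Bb, C.
G (6/4/3): G, Bb, C, Eb.
Eb (7/5/3): Eb, G, Bb, D.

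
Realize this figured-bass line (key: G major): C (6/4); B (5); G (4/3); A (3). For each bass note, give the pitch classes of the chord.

C (6/4): C, F#, A.
B (5/3): B, D, F#.
G (6/4/3): G, B, C, E.
A (5/3): A, C, E.

C, F#, A | B, D, F# | G, B, C, E | A, C, E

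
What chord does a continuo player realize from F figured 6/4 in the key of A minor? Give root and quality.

The figures 6/4 indicate a triad in second inversion.
In second inversion the root lies a fourth above the bass: a fourth above F in A minor is B.
The chord tones are F, B, D, giving B diminished.

B diminished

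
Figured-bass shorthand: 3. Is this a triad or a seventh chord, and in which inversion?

triad, root position

3 is shorthand for 5/3.
Intervals of 5/3 above the bass form a triad; the bass is the root, so this is root position.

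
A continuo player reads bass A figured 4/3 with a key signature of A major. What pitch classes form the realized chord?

The written figures 4/3 are shorthand for 6/4/3: the 6 is implied.
A third above A in this key is C#.
A fourth above A in this key is D.
A sixth above A in this key is F#.
Together with the bass A, this spells D major seventh in second inversion.

A, C#, D, F#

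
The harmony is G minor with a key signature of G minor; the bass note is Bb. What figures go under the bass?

6

Bb is the third of G minor, so the chord is in first inversion.
A triad in first inversion is figured 6/3, conventionally abbreviated 6.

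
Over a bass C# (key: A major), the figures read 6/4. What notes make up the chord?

C#, F#, A

A fourth above C# in this key is F#.
A sixth above C# in this key is A.
Together with the bass C#, this spells F# minor in second inversion.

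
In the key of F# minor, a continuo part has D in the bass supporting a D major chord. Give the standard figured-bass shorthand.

D is the root of D major, so the chord is in root position.
A triad in root position is figured 5/3, conventionally abbreviated (no figures — root-position triad).

no figures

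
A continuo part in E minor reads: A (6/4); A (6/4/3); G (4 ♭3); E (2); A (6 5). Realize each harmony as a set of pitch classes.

A (6/4): A, D, F#.
A (6/4/3): A, C, D, F#.
G (6/4/b3): G, Bb, C, E.
E (6/4/2): E, F#, A, C.
A (6/5/3): A, C, E, F#.

A, D, F# | A, C, D, F# | G, Bb, C, E | E, F#, A, C | A, C, E, F#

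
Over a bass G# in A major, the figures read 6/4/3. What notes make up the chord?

G#, B, C#, E

A third above G# in this key is B.
A fourth above G# in this key is C#.
A sixth above G# in this key is E.
Together with the bass G#, this spells C# minor seventh in second inversion.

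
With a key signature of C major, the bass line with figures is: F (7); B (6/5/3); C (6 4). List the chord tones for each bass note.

F, A, C, E | B, D, F, G | C, F, A

F (7/5/3): F, A, C, E.
B (6/5/3): B, D, F, G.
C (6/4): C, F, A.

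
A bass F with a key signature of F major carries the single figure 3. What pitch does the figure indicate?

A

Counting 2 letter steps above F lands on A; in F major, that letter is A.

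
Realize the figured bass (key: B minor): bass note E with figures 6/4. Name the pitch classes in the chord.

A fourth above E in this key is A.
A sixth above E in this key is C#.
Together with the bass E, this spells A major in second inversion.

E, A, C#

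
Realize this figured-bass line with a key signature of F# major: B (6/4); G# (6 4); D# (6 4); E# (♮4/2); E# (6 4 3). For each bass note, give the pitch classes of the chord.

B (6/4): B, E#, G#.
G# (6/4): G#, C#, E#.
D# (6/4): D#, G#, B.
E# (6/♮4/2): E#, F#, A, C#.
E# (6/4/3): E#, G#, A#, C#.

B, E#, G# | G#, C#, E# | D#, G#, B | E#, F#, A, C# | E#, G#, A#, C#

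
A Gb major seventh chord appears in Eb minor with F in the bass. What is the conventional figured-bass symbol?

F is the seventh of Gb major seventh, so the chord is in third inversion.
A seventh chord in third inversion is figured 6/4/2, conventionally abbreviated 4/2.

4/2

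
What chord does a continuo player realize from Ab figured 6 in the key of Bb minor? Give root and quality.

F minor

The figures 6 indicate a triad in first inversion.
In first inversion the root lies a sixth above the bass: a sixth above Ab in Bb minor is F.
The chord tones are Ab, C, F, giving F minor.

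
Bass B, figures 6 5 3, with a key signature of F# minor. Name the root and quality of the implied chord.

The figures 6 5 3 indicate a seventh chord in first inversion.
In first inversion the root lies a sixth above the bass: a sixth above B in F# minor is G#.
The chord tones are B, D, F#, G#, giving G# half-diminished seventh.

G# half-diminished seventh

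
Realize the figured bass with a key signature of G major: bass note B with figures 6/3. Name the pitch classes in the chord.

B, D, G

A third above B in this key is D.
A sixth above B in this key is G.
Together with the bass B, this spells G major in first inversion.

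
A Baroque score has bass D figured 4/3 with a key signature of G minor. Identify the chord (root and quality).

The figures 4/3 indicate a seventh chord in second inversion.
In second inversion the root lies a fourth above the bass: a fourth above D in G minor is G.
The chord tones are D, F, G, Bb, giving G minor seventh.

G minor seventh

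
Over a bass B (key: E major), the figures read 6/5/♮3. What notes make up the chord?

B, D, F#, G#

A third above B in this key is D#, made natural (D) by the ♮ figure.
A fifth above B in this key is F#.
A sixth above B in this key is G#.
Together with the bass B, this spells G# half-diminished seventh in first inversion.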